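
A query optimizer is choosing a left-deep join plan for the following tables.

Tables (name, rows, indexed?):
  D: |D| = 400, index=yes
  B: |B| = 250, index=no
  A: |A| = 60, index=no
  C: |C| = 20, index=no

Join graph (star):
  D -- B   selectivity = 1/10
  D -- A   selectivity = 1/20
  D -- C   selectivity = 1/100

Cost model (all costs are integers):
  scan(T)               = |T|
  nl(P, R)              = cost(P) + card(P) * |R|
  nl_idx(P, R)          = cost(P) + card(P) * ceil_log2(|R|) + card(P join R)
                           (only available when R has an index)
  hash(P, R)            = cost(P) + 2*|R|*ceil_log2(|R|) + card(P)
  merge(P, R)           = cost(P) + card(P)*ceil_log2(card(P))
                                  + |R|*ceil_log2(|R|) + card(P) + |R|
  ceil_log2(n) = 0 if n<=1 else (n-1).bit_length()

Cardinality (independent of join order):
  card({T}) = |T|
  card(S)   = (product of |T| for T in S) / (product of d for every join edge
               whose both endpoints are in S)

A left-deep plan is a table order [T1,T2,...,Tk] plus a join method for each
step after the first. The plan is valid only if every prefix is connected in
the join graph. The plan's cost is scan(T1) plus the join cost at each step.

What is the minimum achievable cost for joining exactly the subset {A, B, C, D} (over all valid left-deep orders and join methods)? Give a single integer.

Selinger DP over subsets of {A,B,C,D}:
  {D}: scan cost=400, card=400
  {B}: scan cost=250, card=250
  {A}: scan cost=60, card=60
  {C}: scan cost=20, card=20
  {BD}: card=10000; try (B,hash)→4800, (D,merge)→6500, (B,merge)→6650, (D,hash)→7700, (D,nl_idx)→12500, (D,nl)→100250 …(+1); best=4800 via (B,hash)
  {AD}: card=1200; try (A,hash)→1520, (D,nl_idx)→1800, (D,merge)→4480, (A,merge)→4820, (D,hash)→7320, (D,nl)→24060 …(+1); best=1520 via (A,hash)
  {CD}: card=80; try (D,nl_idx)→280, (C,hash)→1000, (D,merge)→4140, (C,merge)→4520, (D,hash)→7240, (D,nl)→8020 …(+1); best=280 via (D,nl_idx)
  {ABD}: card=30000; try (B,hash)→6720, (A,hash)→15520, (B,merge)→18170, (A,merge)→155220, (B,nl)→301520, (A,nl)→604800; best=6720 via (B,hash)
  {BCD}: card=2000; try (B,merge)→3170, (B,hash)→4360, (C,hash)→15000, (B,nl)→20280, (C,merge)→154920, (C,nl)→204800; best=3170 via (B,merge)
  {ACD}: card=240; try (A,hash)→1080, (A,merge)→1340, (C,hash)→2920, (A,nl)→5080, (C,merge)→16040, (C,nl)→25520; best=1080 via (A,hash)
  {ABCD}: card=6000; try (B,hash)→5320, (B,merge)→5490, (A,hash)→5890, (A,merge)→27590, (C,hash)→36920, (B,nl)→61080 …(+3); best=5320 via (B,hash)

5320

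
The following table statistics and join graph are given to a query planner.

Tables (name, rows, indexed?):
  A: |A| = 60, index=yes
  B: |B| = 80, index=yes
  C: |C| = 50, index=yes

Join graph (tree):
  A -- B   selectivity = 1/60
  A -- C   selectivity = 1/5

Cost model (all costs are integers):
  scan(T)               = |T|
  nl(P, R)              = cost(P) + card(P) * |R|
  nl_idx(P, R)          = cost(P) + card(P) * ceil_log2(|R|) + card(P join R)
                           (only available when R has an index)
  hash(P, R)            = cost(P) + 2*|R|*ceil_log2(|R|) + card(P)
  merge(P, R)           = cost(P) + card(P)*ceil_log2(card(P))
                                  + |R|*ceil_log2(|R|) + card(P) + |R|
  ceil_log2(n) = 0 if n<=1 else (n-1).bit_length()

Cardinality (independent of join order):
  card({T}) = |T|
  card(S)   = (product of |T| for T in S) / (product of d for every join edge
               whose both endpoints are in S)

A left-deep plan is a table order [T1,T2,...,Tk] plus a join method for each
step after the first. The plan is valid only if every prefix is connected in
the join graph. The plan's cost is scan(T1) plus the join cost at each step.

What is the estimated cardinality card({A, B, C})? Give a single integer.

Tables in S: A(60), B(80), C(50)
Edges inside S: A-B(d=60), A-C(d=5)
numerator = 60 * 80 * 50 = 240000
denominator = 60 * 5 = 300
card(S) = 240000 / 300 = 800

800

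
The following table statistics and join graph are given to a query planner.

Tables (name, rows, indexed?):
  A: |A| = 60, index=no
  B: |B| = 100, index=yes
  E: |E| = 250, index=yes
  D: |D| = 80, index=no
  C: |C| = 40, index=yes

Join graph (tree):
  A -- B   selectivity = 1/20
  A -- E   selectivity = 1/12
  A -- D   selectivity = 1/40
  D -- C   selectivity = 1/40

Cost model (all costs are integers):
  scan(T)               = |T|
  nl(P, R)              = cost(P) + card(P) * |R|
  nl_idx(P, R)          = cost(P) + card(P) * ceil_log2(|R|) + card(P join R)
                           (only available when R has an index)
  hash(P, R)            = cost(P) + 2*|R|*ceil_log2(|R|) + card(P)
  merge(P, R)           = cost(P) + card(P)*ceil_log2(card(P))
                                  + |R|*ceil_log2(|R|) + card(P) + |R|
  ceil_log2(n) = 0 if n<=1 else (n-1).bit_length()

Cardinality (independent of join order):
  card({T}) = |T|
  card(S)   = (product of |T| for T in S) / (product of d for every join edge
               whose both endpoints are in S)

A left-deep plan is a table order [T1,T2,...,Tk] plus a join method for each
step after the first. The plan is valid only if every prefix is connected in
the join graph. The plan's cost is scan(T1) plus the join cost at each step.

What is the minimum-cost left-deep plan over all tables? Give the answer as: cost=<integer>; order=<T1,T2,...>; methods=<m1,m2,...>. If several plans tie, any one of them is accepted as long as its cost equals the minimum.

Selinger DP (subsets sized 1..n):
  {A}: scan cost=60, card=60
  {B}: scan cost=100, card=100
  {E}: scan cost=250, card=250
  {D}: scan cost=80, card=80
  {C}: scan cost=40, card=40
  {AB}: card=300; try (B,nl_idx)→780, (A,hash)→920, (B,merge)→1280, (A,merge)→1320, (B,hash)→1520, (B,nl)→6060 …(+1); best=780 via (B,nl_idx)
  {AE}: card=1250; try (A,hash)→1220, (E,nl_idx)→1790, (E,merge)→2730, (A,merge)→2920, (E,hash)→4120, (E,nl)→15060 …(+1); best=1220 via (A,hash)
  {AD}: card=120; try (A,hash)→880, (D,merge)→1120, (A,merge)→1140, (D,hash)→1240, (D,nl)→4860, (A,nl)→4880; best=880 via (A,hash)
  {CD}: card=80; try (C,hash)→640, (C,nl_idx)→640, (D,merge)→960, (C,merge)→1000, (D,hash)→1200, (D,nl)→3240 …(+1); best=640 via (C,hash)
  {ABE}: card=6250; try (B,hash)→3870, (E,hash)→5080, (E,merge)→6030, (E,nl_idx)→9430, (B,nl_idx)→16220, (B,merge)→17020 …(+2); best=3870 via (B,hash)
  {ABD}: card=600; try (D,hash)→2200, (B,nl_idx)→2320, (B,hash)→2400, (B,merge)→2640, (D,merge)→4420, (B,nl)→12880 …(+1); best=2200 via (D,hash)
  {ADE}: card=2500; try (D,hash)→3590, (E,merge)→4090, (E,nl_idx)→4340, (E,hash)→5000, (D,merge)→16860, (E,nl)→30880 …(+1); best=3590 via (D,hash)
  {ACD}: card=120; try (A,hash)→1440, (C,hash)→1480, (A,merge)→1700, (C,nl_idx)→1720, (C,merge)→2120, (A,nl)→5440 …(+1); best=1440 via (A,hash)
  {ABDE}: card=12500; try (E,hash)→6800, (B,hash)→7490, (E,merge)→11050, (D,hash)→11240, (E,nl_idx)→19500, (B,nl_idx)→33590 …(+5); best=6800 via (E,hash)
  {ABCD}: card=600; try (B,nl_idx)→2880, (B,hash)→2960, (B,merge)→3200, (C,hash)→3280, (C,nl_idx)→6400, (C,merge)→9080 …(+2); best=2880 via (B,nl_idx)
  {ACDE}: card=2500; try (E,merge)→4650, (E,nl_idx)→4900, (E,hash)→5560, (C,hash)→6570, (C,nl_idx)→21090, (E,nl)→31440 …(+2); best=4650 via (E,merge)
  {ABCDE}: card=12500; try (E,hash)→7480, (B,hash)→8550, (E,merge)→11730, (C,hash)→19780, (E,nl_idx)→20180, (B,nl_idx)→34650 …(+6); best=7480 via (E,hash)

cost=7480; order=D,C,A,B,E; methods=hash,hash,nl_idx,hash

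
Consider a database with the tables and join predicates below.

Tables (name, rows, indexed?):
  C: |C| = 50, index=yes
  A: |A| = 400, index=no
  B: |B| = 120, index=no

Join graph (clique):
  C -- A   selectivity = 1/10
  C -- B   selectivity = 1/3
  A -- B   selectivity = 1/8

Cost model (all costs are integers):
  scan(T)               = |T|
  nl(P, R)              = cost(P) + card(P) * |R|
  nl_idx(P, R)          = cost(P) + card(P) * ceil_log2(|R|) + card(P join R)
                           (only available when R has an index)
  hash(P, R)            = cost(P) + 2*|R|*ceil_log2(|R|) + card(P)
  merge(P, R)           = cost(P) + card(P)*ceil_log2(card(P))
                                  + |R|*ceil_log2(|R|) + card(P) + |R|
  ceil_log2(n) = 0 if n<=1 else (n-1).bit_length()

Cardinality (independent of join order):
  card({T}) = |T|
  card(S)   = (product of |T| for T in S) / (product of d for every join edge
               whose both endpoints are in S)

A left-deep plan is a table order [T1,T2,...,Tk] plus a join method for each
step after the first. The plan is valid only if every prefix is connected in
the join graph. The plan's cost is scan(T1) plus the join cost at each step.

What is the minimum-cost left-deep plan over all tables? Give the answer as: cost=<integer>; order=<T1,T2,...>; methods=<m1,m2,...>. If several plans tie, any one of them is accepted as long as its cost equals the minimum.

cost=5080; order=A,C,B; methods=hash,hash

Selinger DP (subsets sized 1..n):
  {C}: scan cost=50, card=50
  {A}: scan cost=400, card=400
  {B}: scan cost=120, card=120
  {AC}: card=2000; try (C,hash)→1400, (A,merge)→4400, (C,merge)→4750, (C,nl_idx)→4800, (A,hash)→7300, (A,nl)→20050 …(+1); best=1400 via (C,hash)
  {BC}: card=2000; try (C,hash)→840, (B,merge)→1360, (C,merge)→1430, (B,hash)→1780, (C,nl_idx)→2840, (B,nl)→6050 …(+1); best=840 via (C,hash)
  {AB}: card=6000; try (B,hash)→2480, (A,merge)→5080, (B,merge)→5360, (A,hash)→7440, (A,nl)→48120, (B,nl)→48400; best=2480 via (B,hash)
  {ABC}: card=10000; try (B,hash)→5080, (C,hash)→9080, (A,hash)→10040, (B,merge)→26360, (A,merge)→28840, (C,nl_idx)→48480 …(+4); best=5080 via (B,hash)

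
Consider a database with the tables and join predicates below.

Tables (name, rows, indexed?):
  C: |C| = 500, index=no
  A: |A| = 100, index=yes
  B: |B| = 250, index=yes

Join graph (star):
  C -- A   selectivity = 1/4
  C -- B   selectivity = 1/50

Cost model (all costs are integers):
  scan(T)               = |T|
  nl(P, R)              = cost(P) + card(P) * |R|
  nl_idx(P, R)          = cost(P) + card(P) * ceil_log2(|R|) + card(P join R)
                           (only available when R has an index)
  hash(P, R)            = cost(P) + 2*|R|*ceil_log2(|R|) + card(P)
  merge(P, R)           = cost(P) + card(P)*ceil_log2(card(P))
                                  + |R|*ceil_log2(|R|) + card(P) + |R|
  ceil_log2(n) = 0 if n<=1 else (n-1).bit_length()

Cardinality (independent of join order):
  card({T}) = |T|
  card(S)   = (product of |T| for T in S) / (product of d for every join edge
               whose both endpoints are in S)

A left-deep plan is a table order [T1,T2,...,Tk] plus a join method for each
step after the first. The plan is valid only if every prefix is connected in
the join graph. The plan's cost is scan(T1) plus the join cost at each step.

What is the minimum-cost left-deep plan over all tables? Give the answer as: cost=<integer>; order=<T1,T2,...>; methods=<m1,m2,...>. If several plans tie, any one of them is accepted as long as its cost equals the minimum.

Selinger DP (subsets sized 1..n):
  {C}: scan cost=500, card=500
  {A}: scan cost=100, card=100
  {B}: scan cost=250, card=250
  {AC}: card=12500; try (A,hash)→2400, (C,merge)→5900, (A,merge)→6300, (C,hash)→9200, (A,nl_idx)→16500, (C,nl)→50100 …(+1); best=2400 via (A,hash)
  {BC}: card=2500; try (B,hash)→5000, (B,nl_idx)→7000, (C,merge)→7500, (B,merge)→7750, (C,hash)→9500, (C,nl)→125250 …(+1); best=5000 via (B,hash)
  {ABC}: card=62500; try (A,hash)→8900, (B,hash)→18900, (A,merge)→38300, (A,nl_idx)→85000, (B,nl_idx)→164900, (B,merge)→192150 …(+2); best=8900 via (A,hash)

cost=8900; order=C,B,A; methods=hash,hash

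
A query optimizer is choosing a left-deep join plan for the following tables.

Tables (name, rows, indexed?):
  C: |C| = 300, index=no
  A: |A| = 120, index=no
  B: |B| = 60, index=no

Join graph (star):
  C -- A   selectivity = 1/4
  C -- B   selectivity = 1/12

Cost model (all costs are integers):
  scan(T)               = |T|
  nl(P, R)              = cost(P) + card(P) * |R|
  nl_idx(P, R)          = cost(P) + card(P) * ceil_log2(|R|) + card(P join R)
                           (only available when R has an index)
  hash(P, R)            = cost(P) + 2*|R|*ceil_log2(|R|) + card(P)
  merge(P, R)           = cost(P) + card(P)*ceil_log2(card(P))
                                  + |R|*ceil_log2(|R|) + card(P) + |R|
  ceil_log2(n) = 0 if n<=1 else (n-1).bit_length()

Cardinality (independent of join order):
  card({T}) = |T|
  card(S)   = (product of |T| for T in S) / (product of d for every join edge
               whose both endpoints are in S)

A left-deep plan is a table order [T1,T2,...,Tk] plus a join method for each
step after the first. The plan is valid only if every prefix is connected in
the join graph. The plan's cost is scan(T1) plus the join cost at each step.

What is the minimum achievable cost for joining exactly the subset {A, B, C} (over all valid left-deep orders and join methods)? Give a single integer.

Selinger DP over subsets of {A,B,C}:
  {C}: scan cost=300, card=300
  {A}: scan cost=120, card=120
  {B}: scan cost=60, card=60
  {AC}: card=9000; try (A,hash)→2280, (C,merge)→4080, (A,merge)→4260, (C,hash)→5640, (C,nl)→36120, (A,nl)→36300; best=2280 via (A,hash)
  {BC}: card=1500; try (B,hash)→1320, (C,merge)→3480, (B,merge)→3720, (C,hash)→5520, (C,nl)→18060, (B,nl)→18300; best=1320 via (B,hash)
  {ABC}: card=45000; try (A,hash)→4500, (B,hash)→12000, (A,merge)→20280, (B,merge)→137700, (A,nl)→181320, (B,nl)→542280; best=4500 via (A,hash)

4500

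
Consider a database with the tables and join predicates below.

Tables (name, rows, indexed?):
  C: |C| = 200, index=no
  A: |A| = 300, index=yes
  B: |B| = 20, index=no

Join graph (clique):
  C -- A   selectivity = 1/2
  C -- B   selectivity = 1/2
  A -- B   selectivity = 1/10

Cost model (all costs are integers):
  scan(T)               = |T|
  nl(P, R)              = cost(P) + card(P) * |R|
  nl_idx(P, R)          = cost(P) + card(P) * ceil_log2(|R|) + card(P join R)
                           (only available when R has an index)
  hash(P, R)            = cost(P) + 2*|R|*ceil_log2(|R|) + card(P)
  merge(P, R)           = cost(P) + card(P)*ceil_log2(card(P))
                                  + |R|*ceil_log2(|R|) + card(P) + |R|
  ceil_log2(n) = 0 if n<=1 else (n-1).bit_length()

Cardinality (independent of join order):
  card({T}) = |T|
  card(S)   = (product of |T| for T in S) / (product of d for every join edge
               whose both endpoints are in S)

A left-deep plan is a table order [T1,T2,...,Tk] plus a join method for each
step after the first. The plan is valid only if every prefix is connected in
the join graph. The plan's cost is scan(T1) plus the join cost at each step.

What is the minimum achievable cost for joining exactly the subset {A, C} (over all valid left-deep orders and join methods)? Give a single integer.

Selinger DP over subsets of {A,C}:
  {C}: scan cost=200, card=200
  {A}: scan cost=300, card=300
  {AC}: card=30000; try (C,hash)→3800, (A,merge)→5000, (C,merge)→5100, (A,hash)→5800, (A,nl_idx)→32000, (A,nl)→60200 …(+1); best=3800 via (C,hash)

3800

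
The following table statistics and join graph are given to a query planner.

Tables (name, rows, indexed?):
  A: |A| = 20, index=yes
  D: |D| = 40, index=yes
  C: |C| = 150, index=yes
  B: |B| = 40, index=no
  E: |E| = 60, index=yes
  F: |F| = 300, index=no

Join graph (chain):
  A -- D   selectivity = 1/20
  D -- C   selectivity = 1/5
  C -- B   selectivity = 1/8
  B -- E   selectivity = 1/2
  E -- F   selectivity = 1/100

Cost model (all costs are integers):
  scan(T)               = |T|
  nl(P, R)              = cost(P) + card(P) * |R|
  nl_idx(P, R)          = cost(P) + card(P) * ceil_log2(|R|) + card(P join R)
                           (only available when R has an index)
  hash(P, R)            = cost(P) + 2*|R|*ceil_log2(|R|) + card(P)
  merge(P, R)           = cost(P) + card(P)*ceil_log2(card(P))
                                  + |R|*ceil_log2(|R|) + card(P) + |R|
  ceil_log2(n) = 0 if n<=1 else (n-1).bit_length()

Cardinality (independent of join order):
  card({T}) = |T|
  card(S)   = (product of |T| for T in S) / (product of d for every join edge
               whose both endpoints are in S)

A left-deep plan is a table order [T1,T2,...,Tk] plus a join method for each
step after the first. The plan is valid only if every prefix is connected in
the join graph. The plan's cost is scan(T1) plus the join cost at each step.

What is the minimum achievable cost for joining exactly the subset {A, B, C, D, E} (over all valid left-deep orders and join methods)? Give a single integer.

10100

Selinger DP over subsets of {A,B,C,D,E}:
  {A}: scan cost=20, card=20
  {D}: scan cost=40, card=40
  {C}: scan cost=150, card=150
  {B}: scan cost=40, card=40
  {E}: scan cost=60, card=60
  {AD}: card=40; try (D,nl_idx)→180, (A,hash)→280, (A,nl_idx)→280, (D,merge)→420, (A,merge)→440, (D,hash)→520 …(+2); best=180 via (D,nl_idx)
  {CD}: card=1200; try (D,hash)→780, (C,nl_idx)→1560, (C,merge)→1670, (D,merge)→1780, (D,nl_idx)→2250, (C,hash)→2480 …(+2); best=780 via (D,hash)
  {BC}: card=750; try (B,hash)→780, (C,nl_idx)→1110, (C,merge)→1670, (B,merge)→1780, (C,hash)→2480, (C,nl)→6040 …(+1); best=780 via (B,hash)
  {BE}: card=1200; try (B,hash)→600, (E,merge)→740, (B,merge)→760, (E,hash)→800, (E,nl_idx)→1480, (E,nl)→2440 …(+1); best=600 via (B,hash)
  {ACD}: card=1200; try (C,nl_idx)→1700, (C,merge)→1810, (A,hash)→2180, (C,hash)→2620, (C,nl)→6180, (A,nl_idx)→7980 …(+2); best=1700 via (C,nl_idx)
  {BCD}: card=6000; try (D,hash)→2010, (B,hash)→2460, (D,merge)→9310, (D,nl_idx)→11280, (B,merge)→15460, (D,nl)→30780 …(+1); best=2010 via (D,hash)
  {BCE}: card=22500; try (E,hash)→2250, (C,hash)→4200, (E,merge)→9450, (C,merge)→16350, (E,nl_idx)→27780, (C,nl_idx)→32700 …(+2); best=2250 via (E,hash)
  {ABCD}: card=6000; try (B,hash)→3380, (A,hash)→8210, (B,merge)→16380, (A,nl_idx)→38010, (B,nl)→49700, (A,merge)→86130 …(+1); best=3380 via (B,hash)
  {BCDE}: card=180000; try (E,hash)→8730, (D,hash)→25230, (E,merge)→86430, (E,nl_idx)→218010, (D,nl_idx)→317250, (E,nl)→362010 …(+2); best=8730 via (E,hash)
  {ABCDE}: card=180000; try (E,hash)→10100, (E,merge)→87800, (A,hash)→188930, (E,nl_idx)→219380, (E,nl)→363380, (A,nl_idx)→1088730 …(+2); best=10100 via (E,hash)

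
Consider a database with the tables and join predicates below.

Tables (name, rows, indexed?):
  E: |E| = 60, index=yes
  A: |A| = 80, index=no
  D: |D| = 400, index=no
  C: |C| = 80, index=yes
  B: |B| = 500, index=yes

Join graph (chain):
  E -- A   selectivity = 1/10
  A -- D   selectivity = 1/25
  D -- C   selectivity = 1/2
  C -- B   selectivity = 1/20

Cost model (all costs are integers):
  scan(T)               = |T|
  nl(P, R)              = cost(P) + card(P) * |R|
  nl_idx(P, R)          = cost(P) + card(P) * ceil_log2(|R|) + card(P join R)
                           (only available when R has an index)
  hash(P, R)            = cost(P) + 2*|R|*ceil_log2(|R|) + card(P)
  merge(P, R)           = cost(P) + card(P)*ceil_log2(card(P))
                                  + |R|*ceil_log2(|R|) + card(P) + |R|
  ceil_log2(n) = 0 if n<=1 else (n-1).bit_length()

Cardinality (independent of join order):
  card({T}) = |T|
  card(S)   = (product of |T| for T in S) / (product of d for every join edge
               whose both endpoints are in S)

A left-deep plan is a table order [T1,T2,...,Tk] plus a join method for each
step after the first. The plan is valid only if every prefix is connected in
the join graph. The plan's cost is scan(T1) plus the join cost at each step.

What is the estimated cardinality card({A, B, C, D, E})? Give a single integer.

Tables in S: A(80), B(500), C(80), D(400), E(60)
Edges inside S: E-A(d=10), A-D(d=25), D-C(d=2), C-B(d=20)
numerator = 80 * 500 * 80 * 400 * 60 = 76800000000
denominator = 10 * 25 * 2 * 20 = 10000
card(S) = 76800000000 / 10000 = 7680000

7680000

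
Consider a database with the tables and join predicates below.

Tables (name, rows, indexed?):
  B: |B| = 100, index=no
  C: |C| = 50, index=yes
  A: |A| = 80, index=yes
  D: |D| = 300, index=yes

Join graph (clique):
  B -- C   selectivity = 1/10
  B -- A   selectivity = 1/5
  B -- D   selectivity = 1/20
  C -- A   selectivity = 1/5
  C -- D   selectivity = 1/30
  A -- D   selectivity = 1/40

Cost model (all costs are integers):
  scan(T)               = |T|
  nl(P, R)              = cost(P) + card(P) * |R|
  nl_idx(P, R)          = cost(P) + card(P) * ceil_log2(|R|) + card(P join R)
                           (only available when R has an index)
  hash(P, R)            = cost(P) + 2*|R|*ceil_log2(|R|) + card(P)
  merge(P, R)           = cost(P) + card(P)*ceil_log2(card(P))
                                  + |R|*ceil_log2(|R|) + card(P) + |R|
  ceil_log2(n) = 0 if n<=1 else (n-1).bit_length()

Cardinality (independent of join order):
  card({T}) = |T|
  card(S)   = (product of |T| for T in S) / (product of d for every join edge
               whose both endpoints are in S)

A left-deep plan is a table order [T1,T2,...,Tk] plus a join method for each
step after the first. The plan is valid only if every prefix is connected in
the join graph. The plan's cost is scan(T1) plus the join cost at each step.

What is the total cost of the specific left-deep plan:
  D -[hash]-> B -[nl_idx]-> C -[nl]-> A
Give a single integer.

31250

step 1: scan D: cost=300, card=300
step 2: join B via hash
    card(P join B) = 300*100/(20) = 1500
    cost = 300 + 2*100*7 + 300 = 2000
step 3: join C via nl_idx
    card(P join C) = 1500*50/(10*30) = 250
    cost = 2000 + 1500*6 + 250 = 11250
step 4: join A via nl
    card(P join A) = 250*80/(5*5*40) = 20
    cost = 11250 + 250*80 = 31250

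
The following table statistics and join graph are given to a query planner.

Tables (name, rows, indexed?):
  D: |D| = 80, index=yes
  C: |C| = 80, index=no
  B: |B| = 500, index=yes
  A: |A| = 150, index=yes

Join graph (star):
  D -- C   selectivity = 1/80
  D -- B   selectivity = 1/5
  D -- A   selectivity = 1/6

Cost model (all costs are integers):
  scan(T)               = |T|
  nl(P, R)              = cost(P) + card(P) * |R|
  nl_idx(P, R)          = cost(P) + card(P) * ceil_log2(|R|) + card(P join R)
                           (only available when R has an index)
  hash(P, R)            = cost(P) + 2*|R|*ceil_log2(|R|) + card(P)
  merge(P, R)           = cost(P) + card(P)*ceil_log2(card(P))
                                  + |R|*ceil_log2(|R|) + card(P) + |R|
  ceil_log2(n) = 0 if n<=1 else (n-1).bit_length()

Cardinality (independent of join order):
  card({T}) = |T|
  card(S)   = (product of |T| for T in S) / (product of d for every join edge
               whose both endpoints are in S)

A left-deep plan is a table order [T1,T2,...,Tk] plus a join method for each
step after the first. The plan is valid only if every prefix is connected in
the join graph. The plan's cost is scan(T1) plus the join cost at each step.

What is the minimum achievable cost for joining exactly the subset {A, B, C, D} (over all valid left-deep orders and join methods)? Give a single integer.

13710

Selinger DP over subsets of {A,B,C,D}:
  {D}: scan cost=80, card=80
  {C}: scan cost=80, card=80
  {B}: scan cost=500, card=500
  {A}: scan cost=150, card=150
  {CD}: card=80; try (D,nl_idx)→720, (D,hash)→1280, (C,hash)→1280, (D,merge)→1360, (C,merge)→1360, (D,nl)→6480 …(+1); best=720 via (D,nl_idx)
  {BD}: card=8000; try (D,hash)→2120, (B,merge)→5720, (D,merge)→6140, (B,nl_idx)→8800, (B,hash)→9160, (D,nl_idx)→12000 …(+2); best=2120 via (D,hash)
  {AD}: card=2000; try (D,hash)→1420, (A,merge)→2070, (D,merge)→2140, (A,hash)→2560, (A,nl_idx)→2720, (D,nl_idx)→3200 …(+2); best=1420 via (D,hash)
  {BCD}: card=8000; try (B,merge)→6360, (B,nl_idx)→9440, (B,hash)→9800, (C,hash)→11240, (B,nl)→40720, (C,merge)→114760 …(+1); best=6360 via (B,merge)
  {ACD}: card=2000; try (A,merge)→2710, (A,hash)→3200, (A,nl_idx)→3360, (C,hash)→4540, (A,nl)→12720, (C,merge)→26060 …(+1); best=2710 via (A,merge)
  {ABD}: card=200000; try (B,hash)→12420, (A,hash)→12520, (B,merge)→30420, (A,merge)→115470, (B,nl_idx)→219420, (A,nl_idx)→266120 …(+2); best=12420 via (B,hash)
  {ABCD}: card=200000; try (B,hash)→13710, (A,hash)→16760, (B,merge)→31710, (A,merge)→119710, (C,hash)→213540, (B,nl_idx)→220710 …(+5); best=13710 via (B,hash)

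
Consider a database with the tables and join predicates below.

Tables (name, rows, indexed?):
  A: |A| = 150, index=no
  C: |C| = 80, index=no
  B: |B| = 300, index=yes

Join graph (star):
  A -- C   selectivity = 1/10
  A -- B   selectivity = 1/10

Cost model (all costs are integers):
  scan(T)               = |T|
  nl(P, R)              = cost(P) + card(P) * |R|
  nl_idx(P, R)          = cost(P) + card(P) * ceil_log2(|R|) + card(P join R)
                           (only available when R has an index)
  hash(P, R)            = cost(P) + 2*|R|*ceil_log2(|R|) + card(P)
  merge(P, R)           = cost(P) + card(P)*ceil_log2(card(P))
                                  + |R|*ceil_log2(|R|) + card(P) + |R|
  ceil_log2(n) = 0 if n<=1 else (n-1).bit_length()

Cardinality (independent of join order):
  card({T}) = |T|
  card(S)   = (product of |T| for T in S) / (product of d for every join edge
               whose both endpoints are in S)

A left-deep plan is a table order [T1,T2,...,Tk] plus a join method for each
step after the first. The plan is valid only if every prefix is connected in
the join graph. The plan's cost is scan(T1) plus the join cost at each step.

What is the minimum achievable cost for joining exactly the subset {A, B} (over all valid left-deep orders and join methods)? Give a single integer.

Selinger DP over subsets of {A,B}:
  {A}: scan cost=150, card=150
  {B}: scan cost=300, card=300
  {AB}: card=4500; try (A,hash)→3000, (B,merge)→4500, (A,merge)→4650, (B,hash)→5700, (B,nl_idx)→6000, (B,nl)→45150 …(+1); best=3000 via (A,hash)

3000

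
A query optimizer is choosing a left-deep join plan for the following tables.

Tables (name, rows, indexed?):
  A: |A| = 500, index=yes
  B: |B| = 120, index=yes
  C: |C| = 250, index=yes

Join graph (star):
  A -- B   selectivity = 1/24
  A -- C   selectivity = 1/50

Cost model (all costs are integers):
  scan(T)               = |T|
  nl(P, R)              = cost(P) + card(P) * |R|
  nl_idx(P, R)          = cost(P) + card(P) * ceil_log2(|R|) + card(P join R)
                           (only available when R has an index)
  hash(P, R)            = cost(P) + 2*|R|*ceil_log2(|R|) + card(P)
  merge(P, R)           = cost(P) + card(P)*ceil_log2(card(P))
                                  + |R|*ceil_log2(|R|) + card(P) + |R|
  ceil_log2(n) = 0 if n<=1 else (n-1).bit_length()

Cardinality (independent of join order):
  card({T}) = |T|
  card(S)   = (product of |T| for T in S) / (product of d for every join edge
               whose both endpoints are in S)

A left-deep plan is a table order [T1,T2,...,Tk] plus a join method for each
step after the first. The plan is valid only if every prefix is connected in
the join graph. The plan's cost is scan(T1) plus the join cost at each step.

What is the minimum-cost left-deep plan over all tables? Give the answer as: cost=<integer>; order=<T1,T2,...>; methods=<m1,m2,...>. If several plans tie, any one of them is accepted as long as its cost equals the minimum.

cost=9180; order=A,B,C; methods=hash,hash

Selinger DP (subsets sized 1..n):
  {A}: scan cost=500, card=500
  {B}: scan cost=120, card=120
  {C}: scan cost=250, card=250
  {AB}: card=2500; try (B,hash)→2680, (A,nl_idx)→3700, (A,merge)→6080, (B,merge)→6460, (B,nl_idx)→6500, (A,hash)→9240 …(+2); best=2680 via (B,hash)
  {AC}: card=2500; try (C,hash)→5000, (A,nl_idx)→5000, (C,nl_idx)→7000, (A,merge)→7500, (C,merge)→7750, (A,hash)→9500 …(+2); best=5000 via (C,hash)
  {ABC}: card=12500; try (C,hash)→9180, (B,hash)→9180, (B,nl_idx)→35000, (C,nl_idx)→35180, (C,merge)→37430, (B,merge)→38460 …(+2); best=9180 via (C,hash)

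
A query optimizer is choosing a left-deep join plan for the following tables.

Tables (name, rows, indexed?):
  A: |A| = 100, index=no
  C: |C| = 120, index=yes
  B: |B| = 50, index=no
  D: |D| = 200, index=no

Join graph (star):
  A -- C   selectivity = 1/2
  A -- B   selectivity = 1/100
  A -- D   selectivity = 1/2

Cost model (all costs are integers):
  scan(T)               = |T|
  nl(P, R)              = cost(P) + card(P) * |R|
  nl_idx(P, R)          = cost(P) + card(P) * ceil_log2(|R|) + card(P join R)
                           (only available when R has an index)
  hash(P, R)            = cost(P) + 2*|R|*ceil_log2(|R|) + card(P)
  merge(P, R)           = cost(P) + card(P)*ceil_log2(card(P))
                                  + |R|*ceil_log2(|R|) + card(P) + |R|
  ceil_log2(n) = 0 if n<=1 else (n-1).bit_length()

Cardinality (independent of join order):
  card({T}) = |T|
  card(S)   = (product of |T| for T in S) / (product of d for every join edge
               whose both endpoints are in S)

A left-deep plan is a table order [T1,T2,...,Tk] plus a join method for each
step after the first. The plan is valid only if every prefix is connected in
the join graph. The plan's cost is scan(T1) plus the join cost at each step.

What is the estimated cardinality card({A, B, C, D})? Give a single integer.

Tables in S: A(100), B(50), C(120), D(200)
Edges inside S: A-C(d=2), A-B(d=100), A-D(d=2)
numerator = 100 * 50 * 120 * 200 = 120000000
denominator = 2 * 100 * 2 = 400
card(S) = 120000000 / 400 = 300000

300000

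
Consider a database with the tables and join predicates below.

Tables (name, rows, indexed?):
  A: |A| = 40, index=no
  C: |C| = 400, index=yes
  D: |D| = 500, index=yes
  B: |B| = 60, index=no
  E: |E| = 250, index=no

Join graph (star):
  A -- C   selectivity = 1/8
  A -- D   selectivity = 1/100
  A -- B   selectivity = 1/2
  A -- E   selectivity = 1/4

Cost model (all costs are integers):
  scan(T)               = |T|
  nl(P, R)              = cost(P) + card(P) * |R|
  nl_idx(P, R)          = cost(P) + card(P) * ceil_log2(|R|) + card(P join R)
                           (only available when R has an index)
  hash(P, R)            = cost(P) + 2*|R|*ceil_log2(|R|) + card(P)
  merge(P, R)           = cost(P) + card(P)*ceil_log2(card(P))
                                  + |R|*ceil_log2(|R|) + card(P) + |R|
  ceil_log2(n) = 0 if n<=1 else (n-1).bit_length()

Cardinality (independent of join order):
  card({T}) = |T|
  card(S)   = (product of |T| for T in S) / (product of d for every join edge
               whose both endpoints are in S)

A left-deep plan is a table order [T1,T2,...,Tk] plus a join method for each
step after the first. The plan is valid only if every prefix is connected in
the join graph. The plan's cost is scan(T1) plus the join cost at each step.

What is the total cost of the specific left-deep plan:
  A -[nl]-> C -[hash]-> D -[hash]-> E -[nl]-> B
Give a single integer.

step 1: scan A: cost=40, card=40
step 2: join C via nl
    card(P join C) = 40*400/(8) = 2000
    cost = 40 + 40*400 = 16040
step 3: join D via hash
    card(P join D) = 2000*500/(100) = 10000
    cost = 16040 + 2*500*9 + 2000 = 27040
step 4: join E via hash
    card(P join E) = 10000*250/(4) = 625000
    cost = 27040 + 2*250*8 + 10000 = 41040
step 5: join B via nl
    card(P join B) = 625000*60/(2) = 18750000
    cost = 41040 + 625000*60 = 37541040

37541040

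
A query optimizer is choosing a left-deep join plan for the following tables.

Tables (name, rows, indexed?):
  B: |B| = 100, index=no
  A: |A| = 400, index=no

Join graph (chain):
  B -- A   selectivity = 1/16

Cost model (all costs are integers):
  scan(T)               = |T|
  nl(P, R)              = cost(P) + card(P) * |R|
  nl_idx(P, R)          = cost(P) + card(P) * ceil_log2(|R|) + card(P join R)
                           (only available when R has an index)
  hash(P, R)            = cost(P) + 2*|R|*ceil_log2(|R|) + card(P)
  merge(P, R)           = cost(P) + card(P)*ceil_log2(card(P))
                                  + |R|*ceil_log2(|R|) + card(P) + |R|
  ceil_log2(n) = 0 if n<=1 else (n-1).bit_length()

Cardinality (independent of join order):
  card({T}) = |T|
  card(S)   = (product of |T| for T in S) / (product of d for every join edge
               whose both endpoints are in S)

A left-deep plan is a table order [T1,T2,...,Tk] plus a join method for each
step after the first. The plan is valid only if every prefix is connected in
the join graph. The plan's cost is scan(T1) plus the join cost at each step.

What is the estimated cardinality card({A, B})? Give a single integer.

2500

Tables in S: A(400), B(100)
Edges inside S: B-A(d=16)
numerator = 400 * 100 = 40000
denominator = 16 = 16
card(S) = 40000 / 16 = 2500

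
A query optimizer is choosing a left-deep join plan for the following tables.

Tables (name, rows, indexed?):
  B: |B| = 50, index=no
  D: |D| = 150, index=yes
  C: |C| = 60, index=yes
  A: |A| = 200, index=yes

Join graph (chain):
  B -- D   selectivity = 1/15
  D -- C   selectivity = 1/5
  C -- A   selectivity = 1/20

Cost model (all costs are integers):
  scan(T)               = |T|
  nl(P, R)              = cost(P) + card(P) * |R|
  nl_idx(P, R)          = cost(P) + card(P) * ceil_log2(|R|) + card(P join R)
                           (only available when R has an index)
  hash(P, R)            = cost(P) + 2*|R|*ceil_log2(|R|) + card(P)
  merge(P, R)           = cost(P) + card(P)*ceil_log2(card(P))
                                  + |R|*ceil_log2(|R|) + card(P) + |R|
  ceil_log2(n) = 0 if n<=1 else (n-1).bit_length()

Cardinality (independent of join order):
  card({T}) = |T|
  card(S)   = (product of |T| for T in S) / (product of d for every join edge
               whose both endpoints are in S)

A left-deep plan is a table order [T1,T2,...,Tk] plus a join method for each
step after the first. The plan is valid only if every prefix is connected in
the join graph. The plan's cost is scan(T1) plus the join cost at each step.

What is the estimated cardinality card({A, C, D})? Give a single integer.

Tables in S: A(200), C(60), D(150)
Edges inside S: D-C(d=5), C-A(d=20)
numerator = 200 * 60 * 150 = 1800000
denominator = 5 * 20 = 100
card(S) = 1800000 / 100 = 18000

18000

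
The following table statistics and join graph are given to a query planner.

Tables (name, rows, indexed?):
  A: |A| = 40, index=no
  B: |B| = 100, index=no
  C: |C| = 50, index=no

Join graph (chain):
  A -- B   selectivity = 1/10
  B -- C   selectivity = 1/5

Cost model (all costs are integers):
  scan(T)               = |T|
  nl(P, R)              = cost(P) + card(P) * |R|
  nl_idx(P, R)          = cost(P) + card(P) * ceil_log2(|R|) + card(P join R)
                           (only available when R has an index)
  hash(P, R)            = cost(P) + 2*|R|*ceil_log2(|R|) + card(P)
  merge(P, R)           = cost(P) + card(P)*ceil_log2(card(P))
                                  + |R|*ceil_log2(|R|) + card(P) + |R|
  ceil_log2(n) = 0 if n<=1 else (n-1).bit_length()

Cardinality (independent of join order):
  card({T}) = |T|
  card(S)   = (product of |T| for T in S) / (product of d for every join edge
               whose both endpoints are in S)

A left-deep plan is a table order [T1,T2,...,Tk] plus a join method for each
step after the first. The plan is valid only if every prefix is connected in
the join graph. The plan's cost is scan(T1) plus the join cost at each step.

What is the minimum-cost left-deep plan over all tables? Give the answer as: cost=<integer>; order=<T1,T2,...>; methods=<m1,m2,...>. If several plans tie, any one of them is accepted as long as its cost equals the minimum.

cost=1680; order=B,A,C; methods=hash,hash

Selinger DP (subsets sized 1..n):
  {A}: scan cost=40, card=40
  {B}: scan cost=100, card=100
  {C}: scan cost=50, card=50
  {AB}: card=400; try (A,hash)→680, (B,merge)→1120, (A,merge)→1180, (B,hash)→1480, (B,nl)→4040, (A,nl)→4100; best=680 via (A,hash)
  {BC}: card=1000; try (C,hash)→800, (B,merge)→1200, (C,merge)→1250, (B,hash)→1500, (B,nl)→5050, (C,nl)→5100; best=800 via (C,hash)
  {ABC}: card=4000; try (C,hash)→1680, (A,hash)→2280, (C,merge)→5030, (A,merge)→12080, (C,nl)→20680, (A,nl)→40800; best=1680 via (C,hash)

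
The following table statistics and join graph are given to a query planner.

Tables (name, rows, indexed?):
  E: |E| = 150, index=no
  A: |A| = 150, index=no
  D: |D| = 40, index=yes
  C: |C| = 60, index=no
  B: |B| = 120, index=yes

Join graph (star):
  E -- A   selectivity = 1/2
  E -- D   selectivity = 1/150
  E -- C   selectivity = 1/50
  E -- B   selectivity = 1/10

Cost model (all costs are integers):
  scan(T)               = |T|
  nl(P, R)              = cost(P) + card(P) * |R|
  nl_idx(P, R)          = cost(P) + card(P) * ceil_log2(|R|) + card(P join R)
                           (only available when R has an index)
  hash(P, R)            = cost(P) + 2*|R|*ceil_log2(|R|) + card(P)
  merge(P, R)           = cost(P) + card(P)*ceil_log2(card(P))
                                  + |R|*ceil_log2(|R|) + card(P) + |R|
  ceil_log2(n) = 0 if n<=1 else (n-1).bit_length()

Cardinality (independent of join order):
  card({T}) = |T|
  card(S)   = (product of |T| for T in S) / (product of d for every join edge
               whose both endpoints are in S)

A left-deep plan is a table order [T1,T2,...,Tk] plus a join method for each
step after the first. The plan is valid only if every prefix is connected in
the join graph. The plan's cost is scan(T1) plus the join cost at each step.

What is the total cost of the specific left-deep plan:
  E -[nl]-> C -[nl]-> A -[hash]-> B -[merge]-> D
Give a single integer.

step 1: scan E: cost=150, card=150
step 2: join C via nl
    card(P join C) = 150*60/(50) = 180
    cost = 150 + 150*60 = 9150
step 3: join A via nl
    card(P join A) = 180*150/(2) = 13500
    cost = 9150 + 180*150 = 36150
step 4: join B via hash
    card(P join B) = 13500*120/(10) = 162000
    cost = 36150 + 2*120*7 + 13500 = 51330
step 5: join D via merge
    card(P join D) = 162000*40/(150) = 43200
    cost = 51330 + 162000*18 + 40*6 + 162000 + 40 = 3129610

3129610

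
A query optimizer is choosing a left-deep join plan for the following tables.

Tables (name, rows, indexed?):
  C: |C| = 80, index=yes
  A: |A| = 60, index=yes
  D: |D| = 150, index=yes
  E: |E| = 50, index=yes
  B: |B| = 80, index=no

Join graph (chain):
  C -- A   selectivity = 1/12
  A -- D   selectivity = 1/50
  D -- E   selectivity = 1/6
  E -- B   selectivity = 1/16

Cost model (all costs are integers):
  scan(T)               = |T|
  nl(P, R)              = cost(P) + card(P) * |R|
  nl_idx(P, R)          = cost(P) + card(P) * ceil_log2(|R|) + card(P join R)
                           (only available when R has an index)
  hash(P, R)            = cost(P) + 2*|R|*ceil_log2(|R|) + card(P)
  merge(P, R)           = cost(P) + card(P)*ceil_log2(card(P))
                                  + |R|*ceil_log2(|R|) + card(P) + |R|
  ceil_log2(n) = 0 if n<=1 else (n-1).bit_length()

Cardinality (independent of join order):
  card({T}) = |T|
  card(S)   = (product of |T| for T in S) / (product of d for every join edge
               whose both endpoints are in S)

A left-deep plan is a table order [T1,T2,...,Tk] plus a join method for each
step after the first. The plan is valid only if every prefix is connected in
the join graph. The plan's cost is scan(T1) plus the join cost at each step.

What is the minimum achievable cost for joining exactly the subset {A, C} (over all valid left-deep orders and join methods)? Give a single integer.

880

Selinger DP over subsets of {A,C}:
  {C}: scan cost=80, card=80
  {A}: scan cost=60, card=60
  {AC}: card=400; try (C,nl_idx)→880, (A,hash)→880, (A,nl_idx)→960, (C,merge)→1120, (A,merge)→1140, (C,hash)→1240 …(+2); best=880 via (C,nl_idx)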